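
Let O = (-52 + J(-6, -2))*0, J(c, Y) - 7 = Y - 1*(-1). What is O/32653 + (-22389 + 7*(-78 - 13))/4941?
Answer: -23026/4941 ≈ -4.6602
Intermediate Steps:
J(c, Y) = 8 + Y (J(c, Y) = 7 + (Y - 1*(-1)) = 7 + (Y + 1) = 7 + (1 + Y) = 8 + Y)
O = 0 (O = (-52 + (8 - 2))*0 = (-52 + 6)*0 = -46*0 = 0)
O/32653 + (-22389 + 7*(-78 - 13))/4941 = 0/32653 + (-22389 + 7*(-78 - 13))/4941 = 0*(1/32653) + (-22389 + 7*(-91))*(1/4941) = 0 + (-22389 - 637)*(1/4941) = 0 - 23026*1/4941 = 0 - 23026/4941 = -23026/4941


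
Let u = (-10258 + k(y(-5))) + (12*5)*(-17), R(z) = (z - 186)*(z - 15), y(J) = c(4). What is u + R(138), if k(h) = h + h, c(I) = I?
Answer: -17174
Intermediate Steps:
y(J) = 4
R(z) = (-186 + z)*(-15 + z)
k(h) = 2*h
u = -11270 (u = (-10258 + 2*4) + (12*5)*(-17) = (-10258 + 8) + 60*(-17) = -10250 - 1020 = -11270)
u + R(138) = -11270 + (2790 + 138² - 201*138) = -11270 + (2790 + 19044 - 27738) = -11270 - 5904 = -17174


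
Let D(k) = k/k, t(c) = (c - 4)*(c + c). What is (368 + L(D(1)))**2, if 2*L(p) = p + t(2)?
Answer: 531441/4 ≈ 1.3286e+5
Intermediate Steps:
t(c) = 2*c*(-4 + c) (t(c) = (-4 + c)*(2*c) = 2*c*(-4 + c))
D(k) = 1
L(p) = -4 + p/2 (L(p) = (p + 2*2*(-4 + 2))/2 = (p + 2*2*(-2))/2 = (p - 8)/2 = (-8 + p)/2 = -4 + p/2)
(368 + L(D(1)))**2 = (368 + (-4 + (1/2)*1))**2 = (368 + (-4 + 1/2))**2 = (368 - 7/2)**2 = (729/2)**2 = 531441/4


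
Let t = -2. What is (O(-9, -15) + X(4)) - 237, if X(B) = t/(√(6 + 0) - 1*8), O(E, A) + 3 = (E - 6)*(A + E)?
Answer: 3488/29 + √6/29 ≈ 120.36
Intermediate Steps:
O(E, A) = -3 + (-6 + E)*(A + E) (O(E, A) = -3 + (E - 6)*(A + E) = -3 + (-6 + E)*(A + E))
X(B) = -2/(-8 + √6) (X(B) = -2/(√(6 + 0) - 1*8) = -2/(√6 - 8) = -2/(-8 + √6))
(O(-9, -15) + X(4)) - 237 = ((-3 + (-9)² - 6*(-15) - 6*(-9) - 15*(-9)) + (8/29 + √6/29)) - 237 = ((-3 + 81 + 90 + 54 + 135) + (8/29 + √6/29)) - 237 = (357 + (8/29 + √6/29)) - 237 = (10361/29 + √6/29) - 237 = 3488/29 + √6/29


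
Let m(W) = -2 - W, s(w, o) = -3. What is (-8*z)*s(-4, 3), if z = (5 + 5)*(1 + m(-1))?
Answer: 0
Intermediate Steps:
z = 0 (z = (5 + 5)*(1 + (-2 - 1*(-1))) = 10*(1 + (-2 + 1)) = 10*(1 - 1) = 10*0 = 0)
(-8*z)*s(-4, 3) = -8*0*(-3) = 0*(-3) = 0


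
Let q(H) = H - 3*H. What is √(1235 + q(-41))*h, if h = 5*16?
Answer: 80*√1317 ≈ 2903.2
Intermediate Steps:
q(H) = -2*H
h = 80
√(1235 + q(-41))*h = √(1235 - 2*(-41))*80 = √(1235 + 82)*80 = √1317*80 = 80*√1317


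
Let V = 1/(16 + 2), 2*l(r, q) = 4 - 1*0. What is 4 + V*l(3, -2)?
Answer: 37/9 ≈ 4.1111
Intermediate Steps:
l(r, q) = 2 (l(r, q) = (4 - 1*0)/2 = (4 + 0)/2 = (½)*4 = 2)
V = 1/18 ≈ 0.055556
4 + V*l(3, -2) = 4 + (1/18)*2 = 4 + ⅑ = 37/9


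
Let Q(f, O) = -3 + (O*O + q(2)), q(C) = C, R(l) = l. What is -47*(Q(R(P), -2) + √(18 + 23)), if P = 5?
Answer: -141 - 47*√41 ≈ -441.95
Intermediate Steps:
Q(f, O) = -1 + O² (Q(f, O) = -3 + (O*O + 2) = -3 + (O² + 2) = -3 + (2 + O²) = -1 + O²)
-47*(Q(R(P), -2) + √(18 + 23)) = -47*((-1 + (-2)²) + √(18 + 23)) = -47*((-1 + 4) + √41) = -47*(3 + √41) = -141 - 47*√41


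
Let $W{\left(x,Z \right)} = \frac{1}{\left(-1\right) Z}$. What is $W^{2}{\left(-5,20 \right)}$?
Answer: $\frac{1}{400} \approx 0.0025$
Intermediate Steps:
$W{\left(x,Z \right)} = - \frac{1}{Z}$
$W^{2}{\left(-5,20 \right)} = \left(- \frac{1}{20}\right)^{2} = \frac{1}{400}$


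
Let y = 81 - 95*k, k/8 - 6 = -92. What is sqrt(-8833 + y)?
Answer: 4*sqrt(3538) ≈ 237.92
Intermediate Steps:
k = -688 (k = 48 + 8*(-92) = 48 - 736 = -688)
y = 65441 (y = 81 - 95*(-688) = 81 + 65360 = 65441)
sqrt(-8833 + y) = sqrt(-8833 + 65441) = sqrt(56608) = 4*sqrt(3538)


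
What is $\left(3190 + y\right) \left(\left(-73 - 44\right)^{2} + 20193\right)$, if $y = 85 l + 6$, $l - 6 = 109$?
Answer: $439483422$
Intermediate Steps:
$l = 115$ ($l = 6 + 109 = 115$)
$y = 9781$ ($y = 85 \cdot 115 + 6 = 9775 + 6 = 9781$)
$\left(3190 + y\right) \left(\left(-73 - 44\right)^{2} + 20193\right) = \left(3190 + 9781\right) \left(\left(-73 - 44\right)^{2} + 20193\right) = 12971 \left(\left(-117\right)^{2} + 20193\right) = 12971 \left(13689 + 20193\right) = 12971 \cdot 33882 = 439483422$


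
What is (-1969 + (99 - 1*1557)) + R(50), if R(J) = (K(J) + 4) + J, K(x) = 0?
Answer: -3373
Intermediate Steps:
R(J) = 4 + J (R(J) = (0 + 4) + J = 4 + J)
(-1969 + (99 - 1*1557)) + R(50) = (-1969 + (99 - 1*1557)) + (4 + 50) = (-1969 + (99 - 1557)) + 54 = (-1969 - 1458) + 54 = -3427 + 54 = -3373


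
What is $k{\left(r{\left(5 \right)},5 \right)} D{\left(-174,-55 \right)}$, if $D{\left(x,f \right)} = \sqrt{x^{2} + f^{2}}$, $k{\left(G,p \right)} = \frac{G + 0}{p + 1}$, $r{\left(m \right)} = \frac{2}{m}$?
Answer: $\frac{\sqrt{33301}}{15} \approx 12.166$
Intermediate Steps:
$k{\left(G,p \right)} = \frac{G}{1 + p}$
$D{\left(x,f \right)} = \sqrt{f^{2} + x^{2}}$
$k{\left(r{\left(5 \right)},5 \right)} D{\left(-174,-55 \right)} = \frac{2 \cdot \frac{1}{5}}{1 + 5} \sqrt{\left(-55\right)^{2} + \left(-174\right)^{2}} = \frac{2 \cdot \frac{1}{5}}{6} \sqrt{3025 + 30276} = \frac{2}{5} \cdot \frac{1}{6} \sqrt{33301} = \frac{\sqrt{33301}}{15}$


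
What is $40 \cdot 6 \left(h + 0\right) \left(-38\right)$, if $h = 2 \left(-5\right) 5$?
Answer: $456000$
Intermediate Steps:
$h = -50$ ($h = \left(-10\right) 5 = -50$)
$40 \cdot 6 \left(h + 0\right) \left(-38\right) = 40 \cdot 6 \left(-50 + 0\right) \left(-38\right) = 40 \cdot 6 \left(-50\right) \left(-38\right) = 40 \left(-300\right) \left(-38\right) = \left(-12000\right) \left(-38\right) = 456000$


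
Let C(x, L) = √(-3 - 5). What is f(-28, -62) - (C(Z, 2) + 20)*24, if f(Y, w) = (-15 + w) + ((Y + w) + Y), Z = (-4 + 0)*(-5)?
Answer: -675 - 48*I*√2 ≈ -675.0 - 67.882*I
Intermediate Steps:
Z = 20 (Z = -4*(-5) = 20)
f(Y, w) = -15 + 2*Y + 2*w (f(Y, w) = (-15 + w) + (w + 2*Y) = -15 + 2*Y + 2*w)
C(x, L) = 2*I*√2 (C(x, L) = √(-8) = 2*I*√2)
f(-28, -62) - (C(Z, 2) + 20)*24 = (-15 + 2*(-28) + 2*(-62)) - (2*I*√2 + 20)*24 = (-15 - 56 - 124) - (20 + 2*I*√2)*24 = -195 - (480 + 48*I*√2) = -195 + (-480 - 48*I*√2) = -675 - 48*I*√2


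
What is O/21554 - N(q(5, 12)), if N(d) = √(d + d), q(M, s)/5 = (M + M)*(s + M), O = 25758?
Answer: 12879/10777 - 10*√17 ≈ -40.036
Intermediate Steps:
q(M, s) = 10*M*(M + s) (q(M, s) = 5*((M + M)*(s + M)) = 5*((2*M)*(M + s)) = 5*(2*M*(M + s)) = 10*M*(M + s))
N(d) = √2*√d (N(d) = √(2*d) = √2*√d)
O/21554 - N(q(5, 12)) = 25758/21554 - √2*√(10*5*(5 + 12)) = 25758*(1/21554) - √2*√(10*5*17) = 12879/10777 - √2*√850 = 12879/10777 - √2*5*√34 = 12879/10777 - 10*√17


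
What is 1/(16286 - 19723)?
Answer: -1/3437 ≈ -0.00029095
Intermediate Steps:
1/(16286 - 19723) = 1/(-3437) = -1/3437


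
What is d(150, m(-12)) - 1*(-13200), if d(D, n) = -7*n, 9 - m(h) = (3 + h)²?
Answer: 13704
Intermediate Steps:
m(h) = 9 - (3 + h)²
d(150, m(-12)) - 1*(-13200) = -7*(9 - (3 - 12)²) - 1*(-13200) = -7*(9 - 1*(-9)²) + 13200 = -7*(9 - 1*81) + 13200 = -7*(9 - 81) + 13200 = -7*(-72) + 13200 = 504 + 13200 = 13704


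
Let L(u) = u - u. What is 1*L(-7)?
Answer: 0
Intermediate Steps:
L(u) = 0
1*L(-7) = 1*0 = 0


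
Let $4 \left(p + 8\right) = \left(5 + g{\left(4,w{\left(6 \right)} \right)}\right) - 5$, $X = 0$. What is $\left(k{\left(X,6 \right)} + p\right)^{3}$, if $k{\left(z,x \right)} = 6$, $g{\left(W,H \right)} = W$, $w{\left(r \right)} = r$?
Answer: $-1$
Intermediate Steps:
$p = -7$ ($p = -8 + \frac{\left(5 + 4\right) - 5}{4} = -8 + \frac{9 - 5}{4} = -8 + \frac{1}{4} \cdot 4 = -8 + 1 = -7$)
$\left(k{\left(X,6 \right)} + p\right)^{3} = \left(6 - 7\right)^{3} = \left(-1\right)^{3} = -1$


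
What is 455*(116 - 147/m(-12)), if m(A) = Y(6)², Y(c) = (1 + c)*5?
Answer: 263627/5 ≈ 52725.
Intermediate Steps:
Y(c) = 5 + 5*c
m(A) = 1225 (m(A) = (5 + 5*6)² = (5 + 30)² = 35² = 1225)
455*(116 - 147/m(-12)) = 455*(116 - 147/1225) = 455*(116 - 147*1/1225) = 455*(116 - 3/25) = 455*(2897/25) = 263627/5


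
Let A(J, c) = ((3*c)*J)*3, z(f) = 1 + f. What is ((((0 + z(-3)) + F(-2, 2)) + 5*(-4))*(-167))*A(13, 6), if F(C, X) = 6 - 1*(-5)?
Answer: 1289574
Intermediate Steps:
F(C, X) = 11 (F(C, X) = 6 + 5 = 11)
A(J, c) = 9*J*c (A(J, c) = (3*J*c)*3 = 9*J*c)
((((0 + z(-3)) + F(-2, 2)) + 5*(-4))*(-167))*A(13, 6) = ((((0 + (1 - 3)) + 11) + 5*(-4))*(-167))*(9*13*6) = ((((0 - 2) + 11) - 20)*(-167))*702 = (((-2 + 11) - 20)*(-167))*702 = ((9 - 20)*(-167))*702 = -11*(-167)*702 = 1837*702 = 1289574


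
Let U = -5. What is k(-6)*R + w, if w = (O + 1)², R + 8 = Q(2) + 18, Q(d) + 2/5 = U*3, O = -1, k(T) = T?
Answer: 162/5 ≈ 32.400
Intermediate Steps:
Q(d) = -77/5 (Q(d) = -⅖ - 5*3 = -⅖ - 15 = -77/5)
R = -27/5 (R = -8 + (-77/5 + 18) = -8 + 13/5 = -27/5 ≈ -5.4000)
w = 0 (w = (-1 + 1)² = 0² = 0)
k(-6)*R + w = -6*(-27/5) + 0 = 162/5 + 0 = 162/5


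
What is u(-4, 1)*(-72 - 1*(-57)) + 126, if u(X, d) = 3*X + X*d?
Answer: 366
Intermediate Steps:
u(-4, 1)*(-72 - 1*(-57)) + 126 = (-4*(3 + 1))*(-72 - 1*(-57)) + 126 = (-4*4)*(-72 + 57) + 126 = -16*(-15) + 126 = 240 + 126 = 366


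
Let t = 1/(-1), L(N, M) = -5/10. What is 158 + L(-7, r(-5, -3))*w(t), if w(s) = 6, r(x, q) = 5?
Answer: 155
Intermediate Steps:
L(N, M) = -½ (L(N, M) = -5*⅒ = -½)
t = -1
158 + L(-7, r(-5, -3))*w(t) = 158 - ½*6 = 158 - 3 = 155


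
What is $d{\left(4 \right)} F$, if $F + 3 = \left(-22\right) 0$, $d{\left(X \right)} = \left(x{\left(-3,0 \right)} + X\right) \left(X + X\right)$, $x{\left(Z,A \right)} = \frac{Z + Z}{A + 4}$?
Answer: $-60$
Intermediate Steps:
$x{\left(Z,A \right)} = \frac{2 Z}{4 + A}$
$d{\left(X \right)} = 2 X \left(- \frac{3}{2} + X\right)$ ($d{\left(X \right)} = \left(2 \left(-3\right) \frac{1}{4 + 0} + X\right) \left(X + X\right) = \left(2 \left(-3\right) \frac{1}{4} + X\right) 2 X = \left(- \frac{3}{2} + X\right) 2 X = 2 X \left(- \frac{3}{2} + X\right)$)
$F = -3$ ($F = -3 - 0 = -3 + 0 = -3$)
$d{\left(4 \right)} F = 4 \left(-3 + 2 \cdot 4\right) \left(-3\right) = 4 \left(-3 + 8\right) \left(-3\right) = 4 \cdot 5 \left(-3\right) = 20 \left(-3\right) = -60$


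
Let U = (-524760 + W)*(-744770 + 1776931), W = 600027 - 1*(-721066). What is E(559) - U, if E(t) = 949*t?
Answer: -821943335122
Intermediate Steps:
W = 1321093 (W = 600027 + 721066 = 1321093)
U = 821943865613 (U = (-524760 + 1321093)*(-744770 + 1776931) = 796333*1032161 = 821943865613)
E(559) - U = 949*559 - 1*821943865613 = 530491 - 821943865613 = -821943335122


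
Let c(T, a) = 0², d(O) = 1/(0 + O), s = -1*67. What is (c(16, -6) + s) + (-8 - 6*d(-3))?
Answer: -73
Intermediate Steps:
s = -67
d(O) = 1/O
c(T, a) = 0
(c(16, -6) + s) + (-8 - 6*d(-3)) = (0 - 67) + (-8 - 6/(-3)) = -67 + (-8 - 6*(-⅓)) = -67 + (-8 + 2) = -67 - 6 = -73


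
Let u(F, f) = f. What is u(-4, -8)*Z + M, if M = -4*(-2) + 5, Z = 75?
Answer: -587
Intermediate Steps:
M = 13 (M = 8 + 5 = 13)
u(-4, -8)*Z + M = -8*75 + 13 = -600 + 13 = -587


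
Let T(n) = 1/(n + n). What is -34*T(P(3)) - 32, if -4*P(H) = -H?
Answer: -164/3 ≈ -54.667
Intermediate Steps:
P(H) = H/4 (P(H) = -(-1)*H/4 = H/4)
T(n) = 1/(2*n)
-34*T(P(3)) - 32 = -17/((¼)*3) - 32 = -17/¾ - 32 = -17*4/3 - 32 = -34*⅔ - 32 = -68/3 - 32 = -164/3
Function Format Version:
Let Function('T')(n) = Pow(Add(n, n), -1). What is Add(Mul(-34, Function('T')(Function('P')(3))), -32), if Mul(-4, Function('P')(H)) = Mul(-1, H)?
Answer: Rational(-164, 3) ≈ -54.667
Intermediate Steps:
Function('P')(H) = Mul(Rational(1, 4), H) (Function('P')(H) = Mul(Rational(-1, 4), Mul(-1, H)) = Mul(Rational(1, 4), H))
Function('T')(n) = Mul(Rational(1, 2), Pow(n, -1)) (Function('T')(n) = Pow(Mul(2, n), -1) = Mul(Rational(1, 2), Pow(n, -1)))
Add(Mul(-34, Function('T')(Function('P')(3))), -32) = Add(Mul(-34, Mul(Rational(1, 2), Pow(Mul(Rational(1, 4), 3), -1))), -32) = Add(Mul(-34, Mul(Rational(1, 2), Pow(Rational(3, 4), -1))), -32) = Add(Mul(-34, Mul(Rational(1, 2), Rational(4, 3))), -32) = Add(Mul(-34, Rational(2, 3)), -32) = Add(Rational(-68, 3), -32) = Rational(-164, 3)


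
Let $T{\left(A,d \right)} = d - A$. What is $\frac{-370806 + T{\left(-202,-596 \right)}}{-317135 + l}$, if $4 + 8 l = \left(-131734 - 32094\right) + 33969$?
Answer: $\frac{2969600}{2666943} \approx 1.1135$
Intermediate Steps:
$l = - \frac{129863}{8}$ ($l = - \frac{1}{2} + \frac{\left(-131734 - 32094\right) + 33969}{8} = - \frac{1}{2} + \frac{-163828 + 33969}{8} = - \frac{1}{2} + \frac{1}{8} \left(-129859\right) = - \frac{1}{2} - \frac{129859}{8} = - \frac{129863}{8} \approx -16233.0$)
$\frac{-370806 + T{\left(-202,-596 \right)}}{-317135 + l} = \frac{-370806 - 394}{-317135 - \frac{129863}{8}} = \frac{-370806 + \left(-596 + 202\right)}{- \frac{2666943}{8}} = \left(-370806 - 394\right) \left(- \frac{8}{2666943}\right) = \left(-371200\right) \left(- \frac{8}{2666943}\right) = \frac{2969600}{2666943}$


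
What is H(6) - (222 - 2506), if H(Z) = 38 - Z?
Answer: 2316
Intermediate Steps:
H(6) - (222 - 2506) = (38 - 1*6) - (222 - 2506) = (38 - 6) - 1*(-2284) = 32 + 2284 = 2316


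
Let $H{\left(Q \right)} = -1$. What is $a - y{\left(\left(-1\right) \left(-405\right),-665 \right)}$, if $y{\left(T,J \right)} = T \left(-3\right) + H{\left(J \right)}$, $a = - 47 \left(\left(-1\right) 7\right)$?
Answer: $1545$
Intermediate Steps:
$a = 329$ ($a = \left(-47\right) \left(-7\right) = 329$)
$y{\left(T,J \right)} = -1 - 3 T$ ($y{\left(T,J \right)} = T \left(-3\right) - 1 = - 3 T - 1 = -1 - 3 T$)
$a - y{\left(\left(-1\right) \left(-405\right),-665 \right)} = 329 - \left(-1 - 3 \left(\left(-1\right) \left(-405\right)\right)\right) = 329 - \left(-1 - 1215\right) = 329 - -1216 = 329 + 1216 = 1545$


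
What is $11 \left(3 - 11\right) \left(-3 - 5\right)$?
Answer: $704$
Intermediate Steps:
$11 \left(3 - 11\right) \left(-3 - 5\right) = 11 \left(-8\right) \left(-8\right) = \left(-88\right) \left(-8\right) = 704$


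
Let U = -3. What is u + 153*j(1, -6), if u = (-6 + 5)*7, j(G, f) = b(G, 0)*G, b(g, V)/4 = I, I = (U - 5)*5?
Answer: -24487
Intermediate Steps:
I = -40 (I = (-3 - 5)*5 = -8*5 = -40)
b(g, V) = -160 (b(g, V) = 4*(-40) = -160)
j(G, f) = -160*G
u = -7 (u = -1*7 = -7)
u + 153*j(1, -6) = -7 + 153*(-160*1) = -7 + 153*(-160) = -7 - 24480 = -24487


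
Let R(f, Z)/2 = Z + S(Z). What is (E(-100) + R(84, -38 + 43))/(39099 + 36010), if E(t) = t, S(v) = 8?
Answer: -74/75109 ≈ -0.00098523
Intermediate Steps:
R(f, Z) = 16 + 2*Z (R(f, Z) = 2*(Z + 8) = 2*(8 + Z) = 16 + 2*Z)
(E(-100) + R(84, -38 + 43))/(39099 + 36010) = (-100 + (16 + 2*(-38 + 43)))/(39099 + 36010) = (-100 + (16 + 2*5))/75109 = (-100 + (16 + 10))*(1/75109) = (-100 + 26)*(1/75109) = -74*1/75109 = -74/75109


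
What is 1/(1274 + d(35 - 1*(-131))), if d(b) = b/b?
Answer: 1/1275 ≈ 0.00078431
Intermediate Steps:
d(b) = 1
1/(1274 + d(35 - 1*(-131))) = 1/(1274 + 1) = 1/1275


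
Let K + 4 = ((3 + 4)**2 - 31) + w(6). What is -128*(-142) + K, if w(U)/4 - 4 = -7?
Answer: 18178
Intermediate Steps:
w(U) = -12 (w(U) = 16 + 4*(-7) = 16 - 28 = -12)
K = 2 (K = -4 + (((3 + 4)**2 - 31) - 12) = -4 + ((7**2 - 31) - 12) = -4 + ((49 - 31) - 12) = -4 + (18 - 12) = -4 + 6 = 2)
-128*(-142) + K = -128*(-142) + 2 = 18176 + 2 = 18178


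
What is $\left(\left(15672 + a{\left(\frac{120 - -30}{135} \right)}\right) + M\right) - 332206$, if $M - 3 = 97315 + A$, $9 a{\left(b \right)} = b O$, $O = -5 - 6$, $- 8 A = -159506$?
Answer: $- \frac{64566431}{324} \approx -1.9928 \cdot 10^{5}$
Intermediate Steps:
$A = \frac{79753}{4}$ ($A = \left(- \frac{1}{8}\right) \left(-159506\right) = \frac{79753}{4} \approx 19938.0$)
$O = -11$ ($O = -5 - 6 = -11$)
$a{\left(b \right)} = - \frac{11 b}{9}$ ($a{\left(b \right)} = \frac{b \left(-11\right)}{9} = \frac{\left(-11\right) b}{9} = - \frac{11 b}{9}$)
$M = \frac{469025}{4}$ ($M = 3 + \left(97315 + \frac{79753}{4}\right) = 3 + \frac{469013}{4} = \frac{469025}{4} \approx 1.1726 \cdot 10^{5}$)
$\left(\left(15672 + a{\left(\frac{120 - -30}{135} \right)}\right) + M\right) - 332206 = \left(\left(15672 - \frac{11 \frac{120 - -30}{135}}{9}\right) + \frac{469025}{4}\right) - 332206 = \left(\left(15672 - \frac{11 \left(120 + 30\right) \frac{1}{135}}{9}\right) + \frac{469025}{4}\right) - 332206 = \left(\left(15672 - \frac{11 \cdot 150 \cdot \frac{1}{135}}{9}\right) + \frac{469025}{4}\right) - 332206 = \left(\left(15672 - \frac{110}{81}\right) + \frac{469025}{4}\right) - 332206 = \left(\frac{1269322}{81} + \frac{469025}{4}\right) - 332206 = \frac{43068313}{324} - 332206 = - \frac{64566431}{324}$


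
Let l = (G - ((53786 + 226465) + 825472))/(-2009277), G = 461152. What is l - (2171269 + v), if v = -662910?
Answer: -336745600208/223253 ≈ -1.5084e+6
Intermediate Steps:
l = 71619/223253 (l = (461152 - ((53786 + 226465) + 825472))/(-2009277) = (461152 - (280251 + 825472))*(-1/2009277) = (461152 - 1*1105723)*(-1/2009277) = (461152 - 1105723)*(-1/2009277) = -644571*(-1/2009277) = 71619/223253 ≈ 0.32080)
l - (2171269 + v) = 71619/223253 - (2171269 - 662910) = 71619/223253 - 1*1508359 = 71619/223253 - 1508359 = -336745600208/223253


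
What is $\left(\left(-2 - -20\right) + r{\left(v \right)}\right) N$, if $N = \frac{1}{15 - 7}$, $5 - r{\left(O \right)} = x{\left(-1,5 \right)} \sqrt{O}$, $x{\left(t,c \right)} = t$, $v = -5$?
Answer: $\frac{23}{8} + \frac{i \sqrt{5}}{8} \approx 2.875 + 0.27951 i$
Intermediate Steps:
$r{\left(O \right)} = 5 + \sqrt{O}$ ($r{\left(O \right)} = 5 - - \sqrt{O} = 5 + \sqrt{O}$)
$N = \frac{1}{8} \approx 0.125$
$\left(\left(-2 - -20\right) + r{\left(v \right)}\right) N = \left(\left(-2 - -20\right) + \left(5 + \sqrt{-5}\right)\right) \frac{1}{8} = \left(\left(-2 + 20\right) + \left(5 + i \sqrt{5}\right)\right) \frac{1}{8} = \left(18 + \left(5 + i \sqrt{5}\right)\right) \frac{1}{8} = \left(23 + i \sqrt{5}\right) \frac{1}{8} = \frac{23}{8} + \frac{i \sqrt{5}}{8}$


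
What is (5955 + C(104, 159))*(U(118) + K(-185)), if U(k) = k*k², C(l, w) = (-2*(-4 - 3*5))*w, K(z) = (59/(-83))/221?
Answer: 361567216596249/18343 ≈ 1.9711e+10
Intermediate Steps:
K(z) = -59/18343 (K(z) = (59*(-1/83))*(1/221) = -59/83*1/221 = -59/18343)
C(l, w) = 38*w (C(l, w) = (-2*(-4 - 15))*w = (-2*(-19))*w = 38*w)
U(k) = k³
(5955 + C(104, 159))*(U(118) + K(-185)) = (5955 + 38*159)*(118³ - 59/18343) = (5955 + 6042)*(1643032 - 59/18343) = 11997*(30138135917/18343) = 361567216596249/18343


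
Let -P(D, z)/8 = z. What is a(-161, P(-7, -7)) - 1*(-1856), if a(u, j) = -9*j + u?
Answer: 1191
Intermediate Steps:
P(D, z) = -8*z
a(u, j) = u - 9*j
a(-161, P(-7, -7)) - 1*(-1856) = (-161 - (-72)*(-7)) - 1*(-1856) = (-161 - 9*56) + 1856 = (-161 - 504) + 1856 = -665 + 1856 = 1191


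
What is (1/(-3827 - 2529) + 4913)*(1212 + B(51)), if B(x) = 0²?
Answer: 9461789181/1589 ≈ 5.9546e+6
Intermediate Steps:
B(x) = 0
(1/(-3827 - 2529) + 4913)*(1212 + B(51)) = (1/(-3827 - 2529) + 4913)*(1212 + 0) = (1/(-6356) + 4913)*1212 = (-1/6356 + 4913)*1212 = (31227027/6356)*1212 = 9461789181/1589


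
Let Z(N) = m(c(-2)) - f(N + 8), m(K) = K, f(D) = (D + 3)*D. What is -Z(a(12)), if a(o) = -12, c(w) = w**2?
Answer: 0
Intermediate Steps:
f(D) = D*(3 + D) (f(D) = (3 + D)*D = D*(3 + D))
Z(N) = 4 - (8 + N)*(11 + N) (Z(N) = (-2)**2 - (N + 8)*(3 + (N + 8)) = 4 - (8 + N)*(3 + (8 + N)) = 4 - (8 + N)*(11 + N))
-Z(a(12)) = -(4 - (8 - 12)*(11 - 12)) = -(4 - 1*(-4)*(-1)) = -(4 - 4) = -1*0 = 0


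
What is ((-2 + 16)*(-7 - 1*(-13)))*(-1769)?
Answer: -148596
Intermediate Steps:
((-2 + 16)*(-7 - 1*(-13)))*(-1769) = (14*(-7 + 13))*(-1769) = (14*6)*(-1769) = 84*(-1769) = -148596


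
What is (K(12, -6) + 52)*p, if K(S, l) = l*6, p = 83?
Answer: 1328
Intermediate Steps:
K(S, l) = 6*l
(K(12, -6) + 52)*p = (6*(-6) + 52)*83 = (-36 + 52)*83 = 16*83 = 1328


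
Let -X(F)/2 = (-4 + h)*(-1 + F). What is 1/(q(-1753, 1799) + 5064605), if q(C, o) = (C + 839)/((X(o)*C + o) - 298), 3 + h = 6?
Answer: 6302287/31918594252549 ≈ 1.9745e-7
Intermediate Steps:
h = 3 (h = -3 + 6 = 3)
X(F) = -2 + 2*F (X(F) = -2*(-4 + 3)*(-1 + F) = -(-2)*(-1 + F) = -2*(1 - F) = -2 + 2*F)
q(C, o) = (839 + C)/(-298 + o + C*(-2 + 2*o)) (q(C, o) = (C + 839)/(((-2 + 2*o)*C + o) - 298) = (839 + C)/((C*(-2 + 2*o) + o) - 298) = (839 + C)/((o + C*(-2 + 2*o)) - 298) = (839 + C)/(-298 + o + C*(-2 + 2*o)))
1/(q(-1753, 1799) + 5064605) = 1/((-839 - 1*(-1753))/(298 - 1*1799 + 2*(-1753)*(1 - 1*1799)) + 5064605) = 1/((-839 + 1753)/(298 - 1799 + 2*(-1753)*(1 - 1799)) + 5064605) = 1/(914/(298 - 1799 + 2*(-1753)*(-1798)) + 5064605) = 1/(914/(298 - 1799 + 6303788) + 5064605) = 1/(914/6302287 + 5064605) = 1/(31918594252549/6302287) = 6302287/31918594252549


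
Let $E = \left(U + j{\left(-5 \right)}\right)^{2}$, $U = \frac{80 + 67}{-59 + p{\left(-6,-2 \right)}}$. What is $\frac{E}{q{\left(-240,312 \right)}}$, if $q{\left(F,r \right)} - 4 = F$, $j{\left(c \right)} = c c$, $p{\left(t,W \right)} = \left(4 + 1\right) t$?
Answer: $- \frac{1079521}{467339} \approx -2.3099$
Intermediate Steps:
$p{\left(t,W \right)} = 5 t$
$j{\left(c \right)} = c^{2}$
$q{\left(F,r \right)} = 4 + F$
$U = - \frac{147}{89}$ ($U = \frac{80 + 67}{-59 + 5 \left(-6\right)} = \frac{147}{-59 - 30} = \frac{147}{-89} = 147 \left(- \frac{1}{89}\right) = - \frac{147}{89} \approx -1.6517$)
$E = \frac{4318084}{7921}$ ($E = \left(- \frac{147}{89} + \left(-5\right)^{2}\right)^{2} = \left(- \frac{147}{89} + 25\right)^{2} = \left(\frac{2078}{89}\right)^{2} = \frac{4318084}{7921} \approx 545.14$)
$\frac{E}{q{\left(-240,312 \right)}} = \frac{4318084}{7921 \left(4 - 240\right)} = \frac{4318084}{7921 \left(-236\right)} = \frac{4318084}{7921} \left(- \frac{1}{236}\right) = - \frac{1079521}{467339}$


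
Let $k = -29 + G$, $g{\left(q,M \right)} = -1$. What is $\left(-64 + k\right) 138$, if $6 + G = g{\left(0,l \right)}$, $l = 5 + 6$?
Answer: $-13800$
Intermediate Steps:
$l = 11$
$G = -7$ ($G = -6 - 1 = -7$)
$k = -36$ ($k = -29 - 7 = -36$)
$\left(-64 + k\right) 138 = \left(-64 - 36\right) 138 = \left(-100\right) 138 = -13800$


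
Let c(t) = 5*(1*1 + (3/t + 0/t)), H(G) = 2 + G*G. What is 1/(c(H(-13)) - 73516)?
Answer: -57/4190122 ≈ -1.3603e-5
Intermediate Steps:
H(G) = 2 + G²
c(t) = 5 + 15/t (c(t) = 5*(1 + (3/t + 0)) = 5*(1 + 3/t) = 5 + 15/t)
1/(c(H(-13)) - 73516) = 1/((5 + 15/(2 + (-13)²)) - 73516) = 1/((5 + 15/(2 + 169)) - 73516) = 1/((5 + 15/171) - 73516) = 1/((5 + 15*(1/171)) - 73516) = 1/((5 + 5/57) - 73516) = 1/(290/57 - 73516) = 1/(-4190122/57) = -57/4190122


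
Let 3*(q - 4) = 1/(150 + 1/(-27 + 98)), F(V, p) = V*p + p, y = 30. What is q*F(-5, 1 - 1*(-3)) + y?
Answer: -1087538/31953 ≈ -34.036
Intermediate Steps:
F(V, p) = p + V*p
q = 127883/31953 (q = 4 + 1/(3*(150 + 1/(-27 + 98))) = 4 + 1/(3*(150 + 1/71)) = 4 + 1/(3*(10651/71)) = 4 + (1/3)*(71/10651) = 4 + 71/31953 = 127883/31953 ≈ 4.0022)
q*F(-5, 1 - 1*(-3)) + y = 127883*((1 - 1*(-3))*(1 - 5))/31953 + 30 = 127883*((1 + 3)*(-4))/31953 + 30 = 127883*(4*(-4))/31953 + 30 = (127883/31953)*(-16) + 30 = -2046128/31953 + 30 = -1087538/31953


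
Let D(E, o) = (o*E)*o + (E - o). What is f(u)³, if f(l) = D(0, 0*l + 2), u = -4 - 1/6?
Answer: -8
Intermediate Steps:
u = -25/6 (u = -4 - 1*⅙ = -4 - ⅙ = -25/6 ≈ -4.1667)
D(E, o) = E - o + E*o² (D(E, o) = (E*o)*o + (E - o) = E*o² + (E - o) = E - o + E*o²)
f(l) = -2 (f(l) = 0 - (0*l + 2) + 0*(0*l + 2)² = 0 - (0 + 2) + 0*(0 + 2)² = 0 - 1*2 + 0*2² = 0 - 2 + 0*4 = 0 - 2 + 0 = -2)
f(u)³ = (-2)³ = -8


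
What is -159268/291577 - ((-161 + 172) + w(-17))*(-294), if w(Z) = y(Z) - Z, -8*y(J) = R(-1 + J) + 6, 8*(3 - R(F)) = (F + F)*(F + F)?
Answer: 16158268691/1166308 ≈ 13854.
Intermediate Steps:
R(F) = 3 - F²/2 (R(F) = 3 - (F + F)*(F + F)/8 = 3 - 2*F*2*F/8 = 3 - F²/2)
y(J) = -9/8 + (-1 + J)²/16 (y(J) = -((3 - (-1 + J)²/2) + 6)/8 = -(9 - (-1 + J)²/2)/8 = -9/8 + (-1 + J)²/16)
w(Z) = -9/8 - Z + (-1 + Z)²/16 (w(Z) = (-9/8 + (-1 + Z)²/16) - Z = -9/8 - Z + (-1 + Z)²/16)
-159268/291577 - ((-161 + 172) + w(-17))*(-294) = -159268/291577 - ((-161 + 172) + (-17/16 - 9/8*(-17) + (1/16)*(-17)²))*(-294) = -159268*1/291577 - (11 + (-17/16 + 153/8 + (1/16)*289))*(-294) = -159268/291577 - (11 + (-17/16 + 153/8 + 289/16))*(-294) = -159268/291577 - (11 + 289/8)*(-294) = -159268/291577 - 377*(-294)/8 = -159268/291577 - 1*(-55419/4) = -159268/291577 + 55419/4 = 16158268691/1166308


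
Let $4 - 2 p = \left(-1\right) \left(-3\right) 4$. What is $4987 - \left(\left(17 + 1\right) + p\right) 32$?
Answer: $4539$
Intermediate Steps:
$p = -4$ ($p = 2 - \frac{\left(-1\right) \left(-3\right) 4}{2} = 2 - \frac{3 \cdot 4}{2} = 2 - 6 = -4$)
$4987 - \left(\left(17 + 1\right) + p\right) 32 = 4987 - \left(\left(17 + 1\right) - 4\right) 32 = 4987 - \left(18 - 4\right) 32 = 4987 - 14 \cdot 32 = 4987 - 448 = 4539$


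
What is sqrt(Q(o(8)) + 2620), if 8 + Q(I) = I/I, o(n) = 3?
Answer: sqrt(2613) ≈ 51.117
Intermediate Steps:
Q(I) = -7 (Q(I) = -8 + I/I = -8 + 1 = -7)
sqrt(Q(o(8)) + 2620) = sqrt(-7 + 2620) = sqrt(2613)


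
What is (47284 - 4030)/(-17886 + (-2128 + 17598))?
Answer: -21627/1208 ≈ -17.903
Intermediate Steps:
(47284 - 4030)/(-17886 + (-2128 + 17598)) = 43254/(-17886 + 15470) = 43254/(-2416) = 43254*(-1/2416) = -21627/1208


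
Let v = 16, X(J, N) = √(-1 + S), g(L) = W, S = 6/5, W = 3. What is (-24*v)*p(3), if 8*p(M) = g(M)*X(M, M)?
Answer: -144*√5/5 ≈ -64.399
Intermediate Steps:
S = 6/5 (S = 6*(⅕) = 6/5 ≈ 1.2000)
g(L) = 3
X(J, N) = √5/5 (X(J, N) = √(-1 + 6/5) = √(⅕) = √5/5)
p(M) = 3*√5/40 (p(M) = (3*(√5/5))/8 = (3*√5/5)/8 = 3*√5/40)
(-24*v)*p(3) = (-24*16)*(3*√5/40) = -144*√5/5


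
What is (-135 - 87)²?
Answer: 49284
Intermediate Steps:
(-135 - 87)² = (-222)² = 49284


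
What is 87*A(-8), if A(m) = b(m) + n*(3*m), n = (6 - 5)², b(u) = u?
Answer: -2784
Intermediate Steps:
n = 1 (n = 1² = 1)
A(m) = 4*m (A(m) = m + 1*(3*m) = m + 3*m = 4*m)
87*A(-8) = 87*(4*(-8)) = 87*(-32) = -2784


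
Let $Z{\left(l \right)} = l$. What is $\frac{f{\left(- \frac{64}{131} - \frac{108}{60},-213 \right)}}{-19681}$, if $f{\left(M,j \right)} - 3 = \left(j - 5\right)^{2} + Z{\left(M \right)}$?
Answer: $- \frac{31128686}{12891055} \approx -2.4147$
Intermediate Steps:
$f{\left(M,j \right)} = 3 + M + \left(-5 + j\right)^{2}$ ($f{\left(M,j \right)} = 3 + \left(\left(j - 5\right)^{2} + M\right) = 3 + \left(\left(-5 + j\right)^{2} + M\right) = 3 + \left(M + \left(-5 + j\right)^{2}\right) = 3 + M + \left(-5 + j\right)^{2}$)
$\frac{f{\left(- \frac{64}{131} - \frac{108}{60},-213 \right)}}{-19681} = \frac{3 - \left(\frac{9}{5} + \frac{64}{131}\right) + \left(-5 - 213\right)^{2}}{-19681} = \left(3 - \frac{1499}{655} + \left(-218\right)^{2}\right) \left(- \frac{1}{19681}\right) = \left(3 - \frac{1499}{655} + 47524\right) \left(- \frac{1}{19681}\right) = \frac{31128686}{655} \left(- \frac{1}{19681}\right) = - \frac{31128686}{12891055}$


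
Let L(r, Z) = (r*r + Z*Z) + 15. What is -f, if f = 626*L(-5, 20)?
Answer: -275440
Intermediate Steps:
L(r, Z) = 15 + Z² + r² (L(r, Z) = (r² + Z²) + 15 = (Z² + r²) + 15 = 15 + Z² + r²)
f = 275440 (f = 626*(15 + 20² + (-5)²) = 626*(15 + 400 + 25) = 626*440 = 275440)
-f = -1*275440 = -275440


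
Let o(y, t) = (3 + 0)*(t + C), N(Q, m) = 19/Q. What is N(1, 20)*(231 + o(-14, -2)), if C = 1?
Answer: 4332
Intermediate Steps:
o(y, t) = 3 + 3*t (o(y, t) = (3 + 0)*(t + 1) = 3*(1 + t) = 3 + 3*t)
N(1, 20)*(231 + o(-14, -2)) = (19/1)*(231 + (3 + 3*(-2))) = (19*1)*(231 + (3 - 6)) = 19*(231 - 3) = 19*228 = 4332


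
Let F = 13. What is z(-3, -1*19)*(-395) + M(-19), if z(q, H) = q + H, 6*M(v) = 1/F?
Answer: 677821/78 ≈ 8690.0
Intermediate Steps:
M(v) = 1/78 (M(v) = (1/6)/13 = (1/6)*(1/13) = 1/78)
z(q, H) = H + q
z(-3, -1*19)*(-395) + M(-19) = (-1*19 - 3)*(-395) + 1/78 = (-19 - 3)*(-395) + 1/78 = -22*(-395) + 1/78 = 8690 + 1/78 = 677821/78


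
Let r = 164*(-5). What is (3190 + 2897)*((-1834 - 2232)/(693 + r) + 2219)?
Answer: 1740145473/127 ≈ 1.3702e+7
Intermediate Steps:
r = -820
(3190 + 2897)*((-1834 - 2232)/(693 + r) + 2219) = (3190 + 2897)*((-1834 - 2232)/(693 - 820) + 2219) = 6087*(-4066/(-127) + 2219) = 6087*(-4066*(-1/127) + 2219) = 6087*(4066/127 + 2219) = 6087*(285879/127) = 1740145473/127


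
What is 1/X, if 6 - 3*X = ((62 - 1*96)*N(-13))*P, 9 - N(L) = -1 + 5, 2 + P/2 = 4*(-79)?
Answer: -1/36038 ≈ -2.7748e-5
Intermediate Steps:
P = -636 (P = -4 + 2*(4*(-79)) = -4 + 2*(-316) = -4 - 632 = -636)
N(L) = 5 (N(L) = 9 - (-1 + 5) = 9 - 1*4 = 9 - 4 = 5)
X = -36038 (X = 2 - (62 - 1*96)*5*(-636)/3 = 2 - (62 - 96)*5*(-636)/3 = 2 - (-34*5)*(-636)/3 = 2 - (-170)*(-636)/3 = 2 - ⅓*108120 = 2 - 36040 = -36038)
1/X = 1/(-36038) = -1/36038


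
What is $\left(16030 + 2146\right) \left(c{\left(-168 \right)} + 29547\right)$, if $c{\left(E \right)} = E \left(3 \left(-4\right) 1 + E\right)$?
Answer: $1086688512$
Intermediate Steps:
$c{\left(E \right)} = E \left(-12 + E\right)$ ($c{\left(E \right)} = E \left(\left(-12\right) 1 + E\right) = E \left(-12 + E\right)$)
$\left(16030 + 2146\right) \left(c{\left(-168 \right)} + 29547\right) = \left(16030 + 2146\right) \left(- 168 \left(-12 - 168\right) + 29547\right) = 18176 \left(\left(-168\right) \left(-180\right) + 29547\right) = 18176 \left(30240 + 29547\right) = 18176 \cdot 59787 = 1086688512$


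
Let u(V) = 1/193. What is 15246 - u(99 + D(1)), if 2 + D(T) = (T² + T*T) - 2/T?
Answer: 2942477/193 ≈ 15246.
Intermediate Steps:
D(T) = -2 - 2/T + 2*T² (D(T) = -2 + ((T² + T*T) - 2/T) = -2 + ((T² + T²) - 2/T) = -2 + (2*T² - 2/T) = -2 + (-2/T + 2*T²) = -2 - 2/T + 2*T²)
u(V) = 1/193
15246 - u(99 + D(1)) = 15246 - 1*1/193 = 15246 - 1/193 = 2942477/193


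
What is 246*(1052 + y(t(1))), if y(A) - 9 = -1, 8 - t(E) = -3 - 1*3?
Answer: 260760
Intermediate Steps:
t(E) = 14 (t(E) = 8 - (-3 - 1*3) = 8 - (-3 - 3) = 8 - 1*(-6) = 8 + 6 = 14)
y(A) = 8 (y(A) = 9 - 1 = 8)
246*(1052 + y(t(1))) = 246*(1052 + 8) = 246*1060 = 260760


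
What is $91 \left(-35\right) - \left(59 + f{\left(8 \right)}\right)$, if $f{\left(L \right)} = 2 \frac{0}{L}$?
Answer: $-3244$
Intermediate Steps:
$f{\left(L \right)} = 0$ ($f{\left(L \right)} = 2 \cdot 0 = 0$)
$91 \left(-35\right) - \left(59 + f{\left(8 \right)}\right) = 91 \left(-35\right) - 59 = -3185 + \left(-59 + 0\right) = -3185 - 59 = -3244$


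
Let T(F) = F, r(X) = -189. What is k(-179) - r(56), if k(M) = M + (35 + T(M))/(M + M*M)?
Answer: 159238/15931 ≈ 9.9955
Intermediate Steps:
k(M) = M + (35 + M)/(M + M²) (k(M) = M + (35 + M)/(M + M*M) = M + (35 + M)/(M + M²))
k(-179) - r(56) = (35 - 179 + (-179)² + (-179)³)/((-179)*(1 - 179)) - 1*(-189) = -1/179*(35 - 179 + 32041 - 5735339)/(-178) + 189 = -1/179*(-1/178)*(-5703442) + 189 = -2851721/15931 + 189 = 159238/15931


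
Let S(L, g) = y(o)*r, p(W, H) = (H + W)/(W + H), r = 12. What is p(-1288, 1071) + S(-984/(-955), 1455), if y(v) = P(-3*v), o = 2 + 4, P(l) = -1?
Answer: -11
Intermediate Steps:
p(W, H) = 1 (p(W, H) = (H + W)/(H + W) = 1)
o = 6
y(v) = -1
S(L, g) = -12 (S(L, g) = -1*12 = -12)
p(-1288, 1071) + S(-984/(-955), 1455) = 1 - 12 = -11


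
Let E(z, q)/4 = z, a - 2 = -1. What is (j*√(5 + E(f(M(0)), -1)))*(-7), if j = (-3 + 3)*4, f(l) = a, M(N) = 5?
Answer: 0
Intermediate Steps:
a = 1 (a = 2 - 1 = 1)
f(l) = 1
j = 0 (j = 0*4 = 0)
E(z, q) = 4*z
(j*√(5 + E(f(M(0)), -1)))*(-7) = (0*√(5 + 4*1))*(-7) = (0*√(5 + 4))*(-7) = (0*√9)*(-7) = (0*3)*(-7) = 0*(-7) = 0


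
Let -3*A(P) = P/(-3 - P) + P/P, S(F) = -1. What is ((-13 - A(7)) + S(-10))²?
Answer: 19321/100 ≈ 193.21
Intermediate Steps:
A(P) = -⅓ - P/(3*(-3 - P)) (A(P) = -(P/(-3 - P) + P/P)/3 = -(P/(-3 - P) + 1)/3 = -(1 + P/(-3 - P))/3 = -⅓ - P/(3*(-3 - P)))
((-13 - A(7)) + S(-10))² = ((-13 - (-1)/(3 + 7)) - 1)² = ((-13 - (-1)/10) - 1)² = ((-13 - 1*(-⅒)) - 1)² = ((-13 + ⅒) - 1)² = (-129/10 - 1)² = (-139/10)² = 19321/100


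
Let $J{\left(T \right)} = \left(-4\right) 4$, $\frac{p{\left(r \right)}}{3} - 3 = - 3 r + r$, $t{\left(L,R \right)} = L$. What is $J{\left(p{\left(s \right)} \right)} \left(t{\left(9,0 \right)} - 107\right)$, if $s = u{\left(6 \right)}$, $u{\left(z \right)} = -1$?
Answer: $1568$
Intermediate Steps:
$s = -1$
$p{\left(r \right)} = 9 - 6 r$ ($p{\left(r \right)} = 9 + 3 \left(- 3 r + r\right) = 9 + 3 \left(- 2 r\right) = 9 - 6 r$)
$J{\left(T \right)} = -16$
$J{\left(p{\left(s \right)} \right)} \left(t{\left(9,0 \right)} - 107\right) = - 16 \left(9 - 107\right) = \left(-16\right) \left(-98\right) = 1568$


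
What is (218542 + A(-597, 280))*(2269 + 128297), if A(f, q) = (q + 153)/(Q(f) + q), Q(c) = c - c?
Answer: 3994809935619/140 ≈ 2.8534e+10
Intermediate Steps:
Q(c) = 0
A(f, q) = (153 + q)/q (A(f, q) = (q + 153)/(0 + q) = (153 + q)/q)
(218542 + A(-597, 280))*(2269 + 128297) = (218542 + (153 + 280)/280)*(2269 + 128297) = (218542 + (1/280)*433)*130566 = (218542 + 433/280)*130566 = (61192193/280)*130566 = 3994809935619/140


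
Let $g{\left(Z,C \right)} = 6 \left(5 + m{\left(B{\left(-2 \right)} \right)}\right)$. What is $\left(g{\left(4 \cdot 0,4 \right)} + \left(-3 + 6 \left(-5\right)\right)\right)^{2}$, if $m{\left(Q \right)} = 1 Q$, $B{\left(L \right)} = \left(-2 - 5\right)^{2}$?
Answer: $84681$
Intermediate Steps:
$B{\left(L \right)} = 49$ ($B{\left(L \right)} = \left(-7\right)^{2} = 49$)
$m{\left(Q \right)} = Q$
$g{\left(Z,C \right)} = 324$ ($g{\left(Z,C \right)} = 6 \left(5 + 49\right) = 6 \cdot 54 = 324$)
$\left(g{\left(4 \cdot 0,4 \right)} + \left(-3 + 6 \left(-5\right)\right)\right)^{2} = \left(324 + \left(-3 + 6 \left(-5\right)\right)\right)^{2} = \left(324 - 33\right)^{2} = 291^{2} = 84681$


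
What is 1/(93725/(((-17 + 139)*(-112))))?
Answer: -13664/93725 ≈ -0.14579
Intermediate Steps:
1/(93725/(((-17 + 139)*(-112)))) = 1/(93725/((122*(-112)))) = 1/(93725/(-13664)) = 1/(93725*(-1/13664)) = 1/(-93725/13664) = -13664/93725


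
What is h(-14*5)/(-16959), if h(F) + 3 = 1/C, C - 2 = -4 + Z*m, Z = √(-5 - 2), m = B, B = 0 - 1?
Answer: 35/186549 - I*√7/186549 ≈ 0.00018762 - 1.4183e-5*I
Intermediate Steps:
B = -1
m = -1
Z = I*√7 (Z = √(-7) = I*√7 ≈ 2.6458*I)
C = -2 - I*√7 (C = 2 + (-4 + (I*√7)*(-1)) = 2 + (-4 - I*√7) = -2 - I*√7 ≈ -2.0 - 2.6458*I)
h(F) = -3 + 1/(-2 - I*√7)
h(-14*5)/(-16959) = ((-3*√7 + 7*I)/(√7 - 2*I))/(-16959) = ((-3*√7 + 7*I)/(√7 - 2*I))*(-1/16959) = -(-3*√7 + 7*I)/(16959*(√7 - 2*I))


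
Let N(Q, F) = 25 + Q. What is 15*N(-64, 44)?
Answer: -585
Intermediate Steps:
15*N(-64, 44) = 15*(25 - 64) = 15*(-39) = -585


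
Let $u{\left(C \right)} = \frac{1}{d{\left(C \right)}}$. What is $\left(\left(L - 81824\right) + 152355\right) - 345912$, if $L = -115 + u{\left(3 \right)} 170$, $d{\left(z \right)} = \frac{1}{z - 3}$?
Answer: $-275496$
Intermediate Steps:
$d{\left(z \right)} = \frac{1}{-3 + z}$
$u{\left(C \right)} = -3 + C$ ($u{\left(C \right)} = \frac{1}{\frac{1}{-3 + C}} = -3 + C$)
$L = -115$ ($L = -115 + \left(-3 + 3\right) 170 = -115 + 0 \cdot 170 = -115 + 0 = -115$)
$\left(\left(L - 81824\right) + 152355\right) - 345912 = \left(\left(-115 - 81824\right) + 152355\right) - 345912 = \left(-81939 + 152355\right) - 345912 = 70416 - 345912 = -275496$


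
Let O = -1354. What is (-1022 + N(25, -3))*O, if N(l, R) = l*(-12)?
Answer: 1789988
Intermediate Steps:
N(l, R) = -12*l
(-1022 + N(25, -3))*O = (-1022 - 12*25)*(-1354) = (-1022 - 300)*(-1354) = -1322*(-1354) = 1789988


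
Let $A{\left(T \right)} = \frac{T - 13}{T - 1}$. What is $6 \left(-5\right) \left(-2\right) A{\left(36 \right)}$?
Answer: $\frac{276}{7} \approx 39.429$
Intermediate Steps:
$A{\left(T \right)} = \frac{-13 + T}{-1 + T}$
$6 \left(-5\right) \left(-2\right) A{\left(36 \right)} = 6 \left(-5\right) \left(-2\right) \frac{-13 + 36}{-1 + 36} = \left(-30\right) \left(-2\right) \frac{1}{35} \cdot 23 = 60 \cdot \frac{1}{35} \cdot 23 = 60 \cdot \frac{23}{35} = \frac{276}{7}$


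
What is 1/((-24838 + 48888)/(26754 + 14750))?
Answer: 20752/12025 ≈ 1.7257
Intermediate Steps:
1/((-24838 + 48888)/(26754 + 14750)) = 1/(24050/41504) = 1/(24050*(1/41504)) = 1/(12025/20752) = 20752/12025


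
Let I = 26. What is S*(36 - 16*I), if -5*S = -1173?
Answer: -89148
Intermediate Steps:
S = 1173/5 (S = -⅕*(-1173) = 1173/5 ≈ 234.60)
S*(36 - 16*I) = 1173*(36 - 16*26)/5 = 1173*(36 - 416)/5 = (1173/5)*(-380) = -89148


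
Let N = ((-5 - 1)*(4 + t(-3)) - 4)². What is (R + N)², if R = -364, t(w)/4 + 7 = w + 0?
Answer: 1987376400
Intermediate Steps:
t(w) = -28 + 4*w (t(w) = -28 + 4*(w + 0) = -28 + 4*w)
N = 44944 (N = ((-5 - 1)*(4 + (-28 + 4*(-3))) - 4)² = (-6*(4 + (-28 - 12)) - 4)² = (-6*(4 - 40) - 4)² = (-6*(-36) - 4)² = (216 - 4)² = 212² = 44944)
(R + N)² = (-364 + 44944)² = 44580² = 1987376400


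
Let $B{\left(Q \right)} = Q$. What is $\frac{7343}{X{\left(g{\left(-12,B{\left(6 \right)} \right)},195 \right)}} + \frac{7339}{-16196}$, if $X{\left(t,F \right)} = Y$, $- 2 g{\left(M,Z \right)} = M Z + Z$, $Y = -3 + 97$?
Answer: $\frac{59118681}{761212} \approx 77.664$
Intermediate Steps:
$Y = 94$
$g{\left(M,Z \right)} = - \frac{Z}{2} - \frac{M Z}{2}$ ($g{\left(M,Z \right)} = - \frac{M Z + Z}{2} = - \frac{Z + M Z}{2} = - \frac{Z}{2} - \frac{M Z}{2}$)
$X{\left(t,F \right)} = 94$
$\frac{7343}{X{\left(g{\left(-12,B{\left(6 \right)} \right)},195 \right)}} + \frac{7339}{-16196} = \frac{7343}{94} + \frac{7339}{-16196} = 7343 \cdot \frac{1}{94} + 7339 \left(- \frac{1}{16196}\right) = \frac{7343}{94} - \frac{7339}{16196} = \frac{59118681}{761212}$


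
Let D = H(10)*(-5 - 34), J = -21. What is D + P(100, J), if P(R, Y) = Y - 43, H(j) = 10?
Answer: -454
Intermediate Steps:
P(R, Y) = -43 + Y
D = -390 (D = 10*(-5 - 34) = 10*(-39) = -390)
D + P(100, J) = -390 + (-43 - 21) = -390 - 64 = -454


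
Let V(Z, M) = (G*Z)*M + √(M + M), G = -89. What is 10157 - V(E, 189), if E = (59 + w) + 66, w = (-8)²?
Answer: 3189326 - 3*√42 ≈ 3.1893e+6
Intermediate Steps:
w = 64
E = 189 (E = (59 + 64) + 66 = 123 + 66 = 189)
V(Z, M) = √2*√M - 89*M*Z (V(Z, M) = (-89*Z)*M + √(M + M) = -89*M*Z + √(2*M) = -89*M*Z + √2*√M = √2*√M - 89*M*Z)
10157 - V(E, 189) = 10157 - (√2*√189 - 89*189*189) = 10157 - (√2*(3*√21) - 3179169) = 10157 - (3*√42 - 3179169) = 10157 - (-3179169 + 3*√42) = 10157 + (3179169 - 3*√42) = 3189326 - 3*√42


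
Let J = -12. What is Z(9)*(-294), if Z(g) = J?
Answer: 3528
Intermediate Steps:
Z(g) = -12
Z(9)*(-294) = -12*(-294) = 3528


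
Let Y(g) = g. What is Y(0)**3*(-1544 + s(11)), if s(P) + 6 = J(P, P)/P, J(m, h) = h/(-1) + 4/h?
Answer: 0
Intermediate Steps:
J(m, h) = -h + 4/h (J(m, h) = h*(-1) + 4/h = -h + 4/h)
s(P) = -6 + (-P + 4/P)/P
Y(0)**3*(-1544 + s(11)) = 0**3*(-1544 + (-7 + 4/11**2)) = 0*(-1544 + (-7 + 4*(1/121))) = 0*(-1544 + (-7 + 4/121)) = 0*(-1544 - 843/121) = 0*(-187667/121) = 0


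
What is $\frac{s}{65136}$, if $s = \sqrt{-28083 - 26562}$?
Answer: $\frac{i \sqrt{54645}}{65136} \approx 0.0035888 i$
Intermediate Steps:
$s = i \sqrt{54645}$ ($s = \sqrt{-54645} = i \sqrt{54645} \approx 233.76 i$)
$\frac{s}{65136} = \frac{i \sqrt{54645}}{65136}$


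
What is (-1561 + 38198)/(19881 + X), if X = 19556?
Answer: 36637/39437 ≈ 0.92900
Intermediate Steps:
(-1561 + 38198)/(19881 + X) = (-1561 + 38198)/(19881 + 19556) = 36637/39437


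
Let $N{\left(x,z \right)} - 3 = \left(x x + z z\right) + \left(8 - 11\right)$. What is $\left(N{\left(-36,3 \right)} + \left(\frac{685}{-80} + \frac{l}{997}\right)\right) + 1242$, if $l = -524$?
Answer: $\frac{40484771}{15952} \approx 2537.9$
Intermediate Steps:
$N{\left(x,z \right)} = x^{2} + z^{2}$ ($N{\left(x,z \right)} = 3 + \left(\left(x x + z z\right) + \left(8 - 11\right)\right) = 3 - \left(3 - x^{2} - z^{2}\right) = 3 + \left(-3 + x^{2} + z^{2}\right) = x^{2} + z^{2}$)
$\left(N{\left(-36,3 \right)} + \left(\frac{685}{-80} + \frac{l}{997}\right)\right) + 1242 = \left(\left(\left(-36\right)^{2} + 3^{2}\right) + \left(\frac{685}{-80} - \frac{524}{997}\right)\right) + 1242 = \left(\left(1296 + 9\right) + \left(685 \left(- \frac{1}{80}\right) - \frac{524}{997}\right)\right) + 1242 = \left(1305 - \frac{144973}{15952}\right) + 1242 = \frac{20672387}{15952} + 1242 = \frac{40484771}{15952}$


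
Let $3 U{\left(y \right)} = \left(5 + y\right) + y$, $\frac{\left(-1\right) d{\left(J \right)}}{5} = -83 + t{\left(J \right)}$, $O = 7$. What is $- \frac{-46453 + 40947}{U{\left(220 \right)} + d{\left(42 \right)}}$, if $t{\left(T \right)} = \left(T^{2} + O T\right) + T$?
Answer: $- \frac{8259}{14905} \approx -0.55411$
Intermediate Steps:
$t{\left(T \right)} = T^{2} + 8 T$ ($t{\left(T \right)} = \left(T^{2} + 7 T\right) + T = T^{2} + 8 T$)
$d{\left(J \right)} = 415 - 5 J \left(8 + J\right)$ ($d{\left(J \right)} = - 5 \left(-83 + J \left(8 + J\right)\right) = 415 - 5 J \left(8 + J\right)$)
$U{\left(y \right)} = \frac{5}{3} + \frac{2 y}{3}$ ($U{\left(y \right)} = \frac{\left(5 + y\right) + y}{3} = \frac{5 + 2 y}{3} = \frac{5}{3} + \frac{2 y}{3}$)
$- \frac{-46453 + 40947}{U{\left(220 \right)} + d{\left(42 \right)}} = - \frac{-46453 + 40947}{\left(\frac{5}{3} + \frac{2}{3} \cdot 220\right) + \left(415 - 210 \left(8 + 42\right)\right)} = - \frac{-5506}{\left(\frac{5}{3} + \frac{440}{3}\right) + \left(415 - 210 \cdot 50\right)} = - \frac{-5506}{\frac{445}{3} + \left(415 - 10500\right)} = - \frac{-5506}{\frac{445}{3} - 10085} = - \frac{-5506}{- \frac{29810}{3}} = - \frac{\left(-5506\right) \left(-3\right)}{29810} = \left(-1\right) \frac{8259}{14905} = - \frac{8259}{14905}$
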